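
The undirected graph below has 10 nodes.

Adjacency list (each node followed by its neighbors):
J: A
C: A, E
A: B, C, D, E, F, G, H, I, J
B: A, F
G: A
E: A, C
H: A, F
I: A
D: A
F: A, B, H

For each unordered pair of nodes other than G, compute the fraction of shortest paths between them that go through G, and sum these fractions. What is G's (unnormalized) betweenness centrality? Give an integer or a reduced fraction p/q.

No shortest path between any pair of other nodes passes through G.
Summing the contributions gives betweenness(G) = 0.

0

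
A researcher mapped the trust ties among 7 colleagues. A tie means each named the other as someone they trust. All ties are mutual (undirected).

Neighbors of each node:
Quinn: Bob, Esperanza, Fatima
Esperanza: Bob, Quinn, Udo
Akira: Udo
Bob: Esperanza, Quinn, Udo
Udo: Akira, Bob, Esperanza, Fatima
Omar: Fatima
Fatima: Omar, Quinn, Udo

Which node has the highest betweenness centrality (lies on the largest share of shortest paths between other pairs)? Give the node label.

Udo

Unnormalized betweenness of each node: Akira:0, Bob:2/3, Esperanza:2/3, Fatima:17/3, Omar:0, Quinn:2, Udo:7.
Udo has the largest value, 7, making it the main broker — the node through which the most shortest paths run.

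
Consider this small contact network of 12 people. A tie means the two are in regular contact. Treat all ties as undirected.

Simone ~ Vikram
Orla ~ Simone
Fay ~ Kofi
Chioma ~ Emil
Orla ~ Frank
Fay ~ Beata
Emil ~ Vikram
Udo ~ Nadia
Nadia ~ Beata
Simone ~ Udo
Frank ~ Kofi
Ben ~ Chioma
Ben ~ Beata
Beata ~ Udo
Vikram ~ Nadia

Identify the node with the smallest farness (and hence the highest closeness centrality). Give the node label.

Farness (sum of distances to all others) for each node — Beata:21, Ben:27, Chioma:31, Emil:30, Fay:26, Frank:32, Kofi:31, Nadia:24, Orla:28, Simone:23, Udo:23, Vikram:24.
The smallest farness is 21, for Beata, so Beata has the highest closeness.

Beata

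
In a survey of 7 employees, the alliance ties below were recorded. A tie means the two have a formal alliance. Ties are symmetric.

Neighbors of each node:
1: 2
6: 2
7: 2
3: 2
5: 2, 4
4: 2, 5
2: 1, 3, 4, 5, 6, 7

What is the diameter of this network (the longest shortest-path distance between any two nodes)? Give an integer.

2

Eccentricity of each node (its greatest distance to any other): 1:2, 2:1, 3:2, 4:2, 5:2, 6:2, 7:2.
The maximum eccentricity is 2, realized for instance by the pair 6–4 via 6 – 2 – 4. So the diameter is 2.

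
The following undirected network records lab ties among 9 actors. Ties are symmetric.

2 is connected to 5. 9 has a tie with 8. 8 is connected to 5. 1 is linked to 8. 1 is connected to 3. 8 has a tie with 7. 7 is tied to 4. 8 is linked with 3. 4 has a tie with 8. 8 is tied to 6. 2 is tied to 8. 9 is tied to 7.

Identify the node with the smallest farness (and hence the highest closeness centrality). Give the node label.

8

Farness (sum of distances to all others) for each node — 1:14, 2:14, 3:14, 4:14, 5:14, 6:15, 7:13, 8:8, 9:14.
The smallest farness is 8, for 8, so 8 has the highest closeness.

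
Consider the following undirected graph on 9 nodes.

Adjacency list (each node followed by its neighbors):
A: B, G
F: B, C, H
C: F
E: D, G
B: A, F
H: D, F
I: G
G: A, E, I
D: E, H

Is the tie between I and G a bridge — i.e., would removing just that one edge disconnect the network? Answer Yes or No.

Yes

Without the I–G edge there is no alternate route between I and G, so the network disconnects. It is a bridge.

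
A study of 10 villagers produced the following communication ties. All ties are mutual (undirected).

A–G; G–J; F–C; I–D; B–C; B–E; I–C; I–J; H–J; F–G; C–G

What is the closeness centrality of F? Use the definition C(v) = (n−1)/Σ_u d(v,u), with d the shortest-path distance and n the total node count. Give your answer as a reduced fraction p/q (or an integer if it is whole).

Distances from F: A:2, B:2, C:1, D:3, E:3, G:1, H:3, I:2, J:2. Sum = 19.
n = 10, so closeness = 9/19.

9/19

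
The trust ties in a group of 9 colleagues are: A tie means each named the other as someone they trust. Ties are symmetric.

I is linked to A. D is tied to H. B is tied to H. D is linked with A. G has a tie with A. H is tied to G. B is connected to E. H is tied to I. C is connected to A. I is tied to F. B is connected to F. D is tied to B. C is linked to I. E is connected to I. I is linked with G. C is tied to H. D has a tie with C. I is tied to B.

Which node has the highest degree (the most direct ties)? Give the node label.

I

Degrees — A:4, B:5, C:4, D:4, E:2, F:2, G:3, H:5, I:7.
The maximum is 7, attained only by I.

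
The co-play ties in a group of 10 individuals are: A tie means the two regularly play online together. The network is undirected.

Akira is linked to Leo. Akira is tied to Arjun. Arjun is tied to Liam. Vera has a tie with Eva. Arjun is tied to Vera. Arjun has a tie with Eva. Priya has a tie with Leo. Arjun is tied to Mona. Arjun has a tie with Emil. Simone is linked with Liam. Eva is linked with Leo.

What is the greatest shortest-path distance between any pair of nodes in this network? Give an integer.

5

Eccentricity of each node (its greatest distance to any other): Akira:3, Arjun:3, Emil:4, Eva:3, Leo:4, Liam:4, Mona:4, Priya:5, Simone:5, Vera:3.
The maximum eccentricity is 5, realized for instance by the pair Priya–Simone via Priya – Leo – Eva – Arjun – Liam – Simone. So the diameter is 5.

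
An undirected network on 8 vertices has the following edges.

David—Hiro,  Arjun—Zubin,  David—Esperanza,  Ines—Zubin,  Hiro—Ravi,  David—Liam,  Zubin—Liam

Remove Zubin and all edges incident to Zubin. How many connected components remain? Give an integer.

Without Zubin, the remaining ties split the others into: {David, Esperanza, Hiro, Liam, Ravi}; {Ines}; {Arjun}.
That's 3 separate components.

3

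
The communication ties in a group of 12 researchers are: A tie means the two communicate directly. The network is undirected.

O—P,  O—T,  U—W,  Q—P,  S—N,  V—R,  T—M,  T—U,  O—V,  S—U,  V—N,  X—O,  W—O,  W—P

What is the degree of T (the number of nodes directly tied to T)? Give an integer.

3

T is directly tied to M, O, and U. That is 3 neighbors, so the degree of T is 3.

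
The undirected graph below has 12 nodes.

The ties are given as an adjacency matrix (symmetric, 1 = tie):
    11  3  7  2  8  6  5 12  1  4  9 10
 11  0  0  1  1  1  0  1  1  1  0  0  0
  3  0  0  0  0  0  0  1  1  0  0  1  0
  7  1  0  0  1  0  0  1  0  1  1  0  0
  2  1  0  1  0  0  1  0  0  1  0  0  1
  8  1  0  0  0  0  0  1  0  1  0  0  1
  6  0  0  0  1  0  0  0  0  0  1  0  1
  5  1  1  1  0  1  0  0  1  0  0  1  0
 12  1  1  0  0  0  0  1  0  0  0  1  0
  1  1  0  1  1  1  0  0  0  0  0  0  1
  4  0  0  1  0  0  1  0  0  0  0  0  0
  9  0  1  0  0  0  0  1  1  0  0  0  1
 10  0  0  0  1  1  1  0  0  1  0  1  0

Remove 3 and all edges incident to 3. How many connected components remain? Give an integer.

3's neighbors (5, 9, and 12) remain reachable from one another through other ties, so the rest of the network stays in one piece.

1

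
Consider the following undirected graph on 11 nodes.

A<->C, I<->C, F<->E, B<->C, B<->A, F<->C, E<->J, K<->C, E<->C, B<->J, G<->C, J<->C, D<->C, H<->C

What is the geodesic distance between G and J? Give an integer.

2

One shortest route is G – C – J, which uses 2 edges, and G and J are not directly tied, so nothing shorter exists. So d(G,J) = 2.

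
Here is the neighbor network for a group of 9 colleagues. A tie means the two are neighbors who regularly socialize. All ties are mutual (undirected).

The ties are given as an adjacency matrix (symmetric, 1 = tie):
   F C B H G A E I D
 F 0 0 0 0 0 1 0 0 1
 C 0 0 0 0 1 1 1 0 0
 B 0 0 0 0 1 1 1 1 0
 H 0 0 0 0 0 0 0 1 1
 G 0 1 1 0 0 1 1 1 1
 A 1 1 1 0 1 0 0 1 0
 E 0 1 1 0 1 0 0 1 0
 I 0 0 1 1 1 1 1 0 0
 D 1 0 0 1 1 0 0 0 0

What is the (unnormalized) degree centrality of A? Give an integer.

A is directly tied to B, C, F, G, and I. That is 5 neighbors, so the degree of A is 5.

5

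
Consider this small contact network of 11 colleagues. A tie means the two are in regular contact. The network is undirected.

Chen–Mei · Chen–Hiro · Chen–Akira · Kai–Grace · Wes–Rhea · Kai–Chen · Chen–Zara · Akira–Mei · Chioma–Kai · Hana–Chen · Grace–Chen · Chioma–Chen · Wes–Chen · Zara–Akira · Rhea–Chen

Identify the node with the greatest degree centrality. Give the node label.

Degrees — Akira:3, Chen:10, Chioma:2, Grace:2, Hana:1, Hiro:1, Kai:3, Mei:2, Rhea:2, Wes:2, Zara:2.
The maximum is 10, attained only by Chen.

Chen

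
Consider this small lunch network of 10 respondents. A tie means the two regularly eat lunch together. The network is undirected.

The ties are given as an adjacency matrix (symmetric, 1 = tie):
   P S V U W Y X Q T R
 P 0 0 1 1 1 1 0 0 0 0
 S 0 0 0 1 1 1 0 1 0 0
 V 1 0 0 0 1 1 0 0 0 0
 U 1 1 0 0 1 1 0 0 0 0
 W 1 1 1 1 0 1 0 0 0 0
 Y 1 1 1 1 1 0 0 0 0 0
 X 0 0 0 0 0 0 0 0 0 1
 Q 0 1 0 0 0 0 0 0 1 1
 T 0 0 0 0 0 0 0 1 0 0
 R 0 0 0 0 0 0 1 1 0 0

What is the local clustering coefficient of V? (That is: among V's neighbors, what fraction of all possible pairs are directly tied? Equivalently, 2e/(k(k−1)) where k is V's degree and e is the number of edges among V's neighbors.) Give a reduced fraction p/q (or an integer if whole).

V's neighbors: P, W, and Y (k = 3).
Possible neighbor pairs: C(3,2) = 3. Edges among them: P–W, P–Y, W–Y → e = 3.
Clustering(V) = 3/3 = 1.

1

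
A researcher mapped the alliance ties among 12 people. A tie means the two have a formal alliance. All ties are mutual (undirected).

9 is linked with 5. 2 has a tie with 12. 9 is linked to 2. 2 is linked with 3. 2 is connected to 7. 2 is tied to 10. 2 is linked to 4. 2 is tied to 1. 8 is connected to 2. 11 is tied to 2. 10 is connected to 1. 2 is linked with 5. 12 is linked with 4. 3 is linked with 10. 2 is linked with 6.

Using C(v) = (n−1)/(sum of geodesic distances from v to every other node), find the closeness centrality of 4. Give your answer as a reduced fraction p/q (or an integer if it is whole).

Distances from 4: 1:2, 2:1, 3:2, 5:2, 6:2, 7:2, 8:2, 9:2, 10:2, 11:2, 12:1. Sum = 20.
n = 12, so closeness = 11/20.

11/20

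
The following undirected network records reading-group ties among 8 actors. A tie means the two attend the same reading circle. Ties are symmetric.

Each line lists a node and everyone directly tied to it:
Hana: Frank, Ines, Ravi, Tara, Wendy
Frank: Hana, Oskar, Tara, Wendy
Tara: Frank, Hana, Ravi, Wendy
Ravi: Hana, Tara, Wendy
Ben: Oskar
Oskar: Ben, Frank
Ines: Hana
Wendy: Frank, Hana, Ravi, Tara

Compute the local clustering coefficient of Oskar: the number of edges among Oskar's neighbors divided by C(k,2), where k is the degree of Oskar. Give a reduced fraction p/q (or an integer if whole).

0

Oskar's neighbors: Ben and Frank (k = 2).
Possible neighbor pairs: C(2,2) = 1. Edges among them: none → e = 0.
Clustering(Oskar) = 0/1.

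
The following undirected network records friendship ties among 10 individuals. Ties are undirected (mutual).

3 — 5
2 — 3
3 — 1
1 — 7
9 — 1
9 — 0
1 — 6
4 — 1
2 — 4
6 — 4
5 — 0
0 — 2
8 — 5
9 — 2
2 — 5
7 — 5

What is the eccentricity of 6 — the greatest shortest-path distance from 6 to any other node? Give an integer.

4

Distances from 6: 0:3, 1:1, 2:2, 3:2, 4:1, 5:3, 7:2, 8:4, 9:2.
The largest is 4 (to 8), so the eccentricity of 6 is 4.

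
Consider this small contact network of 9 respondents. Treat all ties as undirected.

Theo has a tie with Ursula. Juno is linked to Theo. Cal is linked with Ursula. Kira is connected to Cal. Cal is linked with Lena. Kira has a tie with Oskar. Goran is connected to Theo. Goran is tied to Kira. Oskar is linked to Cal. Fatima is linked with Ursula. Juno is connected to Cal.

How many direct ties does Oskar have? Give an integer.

2

Oskar is directly tied to Cal and Kira. That is 2 neighbors, so the degree of Oskar is 2.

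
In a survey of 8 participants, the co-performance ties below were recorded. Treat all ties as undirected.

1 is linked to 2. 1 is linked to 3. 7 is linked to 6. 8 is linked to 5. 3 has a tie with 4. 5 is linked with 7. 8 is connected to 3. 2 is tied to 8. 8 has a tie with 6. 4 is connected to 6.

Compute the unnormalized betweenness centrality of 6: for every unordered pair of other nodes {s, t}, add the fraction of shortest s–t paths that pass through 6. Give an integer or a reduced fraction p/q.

Pairs whose geodesics pass through 6 — 3–7: 2/3; 1–7: 3/5; 2–7: 1/2; 2–4: 1/3; 8–7: 1/2; 8–4: 1/2; 5–4: 2/3; 7–4: 1.
All other pairs contribute 0.
Summing the contributions gives betweenness(6) = 143/30.

143/30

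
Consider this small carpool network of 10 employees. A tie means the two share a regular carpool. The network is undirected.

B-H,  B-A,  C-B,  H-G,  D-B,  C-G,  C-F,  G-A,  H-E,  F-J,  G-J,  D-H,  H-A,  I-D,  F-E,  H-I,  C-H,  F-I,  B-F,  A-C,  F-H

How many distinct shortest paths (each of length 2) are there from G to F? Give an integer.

3

The shortest distance is 2. The length-2 paths are: G–J–F; G–H–F; G–C–F.
That gives 3 distinct shortest paths.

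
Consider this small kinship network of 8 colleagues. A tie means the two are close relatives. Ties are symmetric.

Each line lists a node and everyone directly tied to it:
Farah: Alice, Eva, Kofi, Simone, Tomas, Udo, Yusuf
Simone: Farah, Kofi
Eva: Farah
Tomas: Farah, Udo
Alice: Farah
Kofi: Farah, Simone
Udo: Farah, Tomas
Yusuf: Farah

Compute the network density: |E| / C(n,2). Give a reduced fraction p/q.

There are 9 edges and 8 nodes, so the maximum possible is C(8,2) = 28.
Density = 9/28.

9/28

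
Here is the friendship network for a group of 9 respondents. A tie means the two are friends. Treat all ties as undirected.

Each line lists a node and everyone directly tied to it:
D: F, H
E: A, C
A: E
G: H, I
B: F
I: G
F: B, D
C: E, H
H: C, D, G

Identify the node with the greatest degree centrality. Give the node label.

Degrees — A:1, B:1, C:2, D:2, E:2, F:2, G:2, H:3, I:1.
The maximum is 3, attained only by H.

H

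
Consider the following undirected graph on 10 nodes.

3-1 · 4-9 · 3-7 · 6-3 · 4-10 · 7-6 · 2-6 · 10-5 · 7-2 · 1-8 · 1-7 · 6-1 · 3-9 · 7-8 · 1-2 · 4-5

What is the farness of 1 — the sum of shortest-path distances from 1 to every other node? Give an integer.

18

Distances from 1: 2:1, 3:1, 4:3, 5:4, 6:1, 7:1, 8:1, 9:2, 10:4.
Sum = 1 + 1 + 3 + 4 + 1 + 1 + 1 + 2 + 4 = 18.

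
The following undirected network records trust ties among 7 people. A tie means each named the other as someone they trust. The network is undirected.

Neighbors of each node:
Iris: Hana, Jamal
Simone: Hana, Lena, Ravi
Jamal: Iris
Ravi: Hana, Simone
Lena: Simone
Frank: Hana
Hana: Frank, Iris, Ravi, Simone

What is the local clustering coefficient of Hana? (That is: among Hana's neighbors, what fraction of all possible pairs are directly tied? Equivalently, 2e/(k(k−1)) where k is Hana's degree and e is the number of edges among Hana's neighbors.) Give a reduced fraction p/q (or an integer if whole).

Hana's neighbors: Frank, Iris, Ravi, and Simone (k = 4).
Possible neighbor pairs: C(4,2) = 6. Edges among them: Ravi–Simone → e = 1.
Clustering(Hana) = 1/6.

1/6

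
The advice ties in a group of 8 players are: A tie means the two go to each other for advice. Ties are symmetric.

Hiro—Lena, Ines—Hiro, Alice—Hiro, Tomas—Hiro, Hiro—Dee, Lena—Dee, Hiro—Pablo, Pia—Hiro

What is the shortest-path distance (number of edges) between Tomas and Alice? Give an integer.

One shortest route is Tomas – Hiro – Alice, which uses 2 edges, and Tomas and Alice are not directly tied, so nothing shorter exists. So d(Tomas,Alice) = 2.

2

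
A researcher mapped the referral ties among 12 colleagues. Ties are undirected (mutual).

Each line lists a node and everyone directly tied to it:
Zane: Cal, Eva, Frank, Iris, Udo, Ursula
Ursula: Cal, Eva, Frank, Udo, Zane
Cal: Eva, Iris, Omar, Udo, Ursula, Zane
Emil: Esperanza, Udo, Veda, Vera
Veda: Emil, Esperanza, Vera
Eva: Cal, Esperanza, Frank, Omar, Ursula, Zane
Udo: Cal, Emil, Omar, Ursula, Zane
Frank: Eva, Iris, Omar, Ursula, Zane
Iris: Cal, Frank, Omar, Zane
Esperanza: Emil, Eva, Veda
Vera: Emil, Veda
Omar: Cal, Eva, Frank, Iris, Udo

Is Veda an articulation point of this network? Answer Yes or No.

No

Even without Veda, every remaining node can still reach every other (the residual graph is connected), so Veda is not a cut vertex.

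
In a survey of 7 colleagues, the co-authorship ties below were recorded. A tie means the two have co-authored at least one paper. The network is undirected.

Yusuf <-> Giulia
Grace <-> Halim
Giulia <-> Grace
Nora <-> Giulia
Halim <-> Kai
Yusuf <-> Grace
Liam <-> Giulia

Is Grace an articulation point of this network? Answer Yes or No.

Yes

Removing Grace leaves {Giulia, Liam, Nora, and Yusuf} with no path to {Halim and Kai}, so the network splits into 2 components. Grace is a cut vertex.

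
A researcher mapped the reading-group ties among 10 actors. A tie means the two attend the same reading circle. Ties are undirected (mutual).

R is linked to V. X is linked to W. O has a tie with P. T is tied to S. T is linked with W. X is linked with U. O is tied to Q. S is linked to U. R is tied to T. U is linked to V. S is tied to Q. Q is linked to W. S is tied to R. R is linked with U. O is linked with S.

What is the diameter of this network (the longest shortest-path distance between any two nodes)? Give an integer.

Eccentricity of each node (its greatest distance to any other): O:3, P:4, Q:3, R:3, S:2, T:3, U:3, V:4, W:3, X:4.
The maximum eccentricity is 4, realized for instance by the pair X–P via X – U – S – O – P. So the diameter is 4.

4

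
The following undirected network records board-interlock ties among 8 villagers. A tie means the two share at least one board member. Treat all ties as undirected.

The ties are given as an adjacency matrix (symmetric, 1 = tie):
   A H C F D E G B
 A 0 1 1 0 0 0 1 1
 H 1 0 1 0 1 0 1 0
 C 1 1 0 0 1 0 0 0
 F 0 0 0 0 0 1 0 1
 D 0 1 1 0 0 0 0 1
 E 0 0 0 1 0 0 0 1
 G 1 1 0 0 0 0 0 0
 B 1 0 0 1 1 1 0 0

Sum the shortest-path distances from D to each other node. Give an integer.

11

Distances from D: A:2, B:1, C:1, E:2, F:2, G:2, H:1.
Sum = 2 + 1 + 1 + 2 + 2 + 2 + 1 = 11.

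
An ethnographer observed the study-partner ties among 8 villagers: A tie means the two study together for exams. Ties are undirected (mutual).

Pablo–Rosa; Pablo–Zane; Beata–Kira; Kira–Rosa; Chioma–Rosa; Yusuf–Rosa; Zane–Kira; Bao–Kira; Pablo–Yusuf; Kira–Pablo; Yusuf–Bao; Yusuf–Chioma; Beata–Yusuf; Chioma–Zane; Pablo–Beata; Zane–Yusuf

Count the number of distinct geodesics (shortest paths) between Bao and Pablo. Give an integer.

The shortest distance is 2. The length-2 paths are: Bao–Kira–Pablo; Bao–Yusuf–Pablo.
That gives 2 distinct shortest paths.

2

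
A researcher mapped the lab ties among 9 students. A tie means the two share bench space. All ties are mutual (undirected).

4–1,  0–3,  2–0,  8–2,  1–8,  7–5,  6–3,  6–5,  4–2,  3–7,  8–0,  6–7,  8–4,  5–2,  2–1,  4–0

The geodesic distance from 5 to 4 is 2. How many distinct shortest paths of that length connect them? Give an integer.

1

The shortest distance is 2, and the only length-2 path is 5–2–4. So there is exactly 1 shortest path.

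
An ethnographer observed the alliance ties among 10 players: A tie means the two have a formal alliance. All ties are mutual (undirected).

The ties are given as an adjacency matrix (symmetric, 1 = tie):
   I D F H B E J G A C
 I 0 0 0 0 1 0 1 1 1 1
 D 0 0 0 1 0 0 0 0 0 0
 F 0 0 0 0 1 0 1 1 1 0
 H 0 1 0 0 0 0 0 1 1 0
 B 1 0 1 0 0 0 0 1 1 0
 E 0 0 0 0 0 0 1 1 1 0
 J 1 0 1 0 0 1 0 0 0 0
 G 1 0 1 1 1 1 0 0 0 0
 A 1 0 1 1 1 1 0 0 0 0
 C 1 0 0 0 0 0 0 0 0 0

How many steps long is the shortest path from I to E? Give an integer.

2

One shortest route is I – A – E, which uses 2 edges, and I and E are not directly tied, so nothing shorter exists. So d(I,E) = 2.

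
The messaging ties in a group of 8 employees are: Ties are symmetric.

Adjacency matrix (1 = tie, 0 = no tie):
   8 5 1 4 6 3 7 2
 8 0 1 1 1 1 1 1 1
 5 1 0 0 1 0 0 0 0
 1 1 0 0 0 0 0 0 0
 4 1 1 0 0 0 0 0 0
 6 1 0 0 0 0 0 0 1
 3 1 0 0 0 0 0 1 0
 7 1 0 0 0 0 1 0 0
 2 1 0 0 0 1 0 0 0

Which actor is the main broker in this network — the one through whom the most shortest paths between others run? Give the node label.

8

Unnormalized betweenness of each node: 1:0, 2:0, 3:0, 4:0, 5:0, 6:0, 7:0, 8:18.
8 has the largest value, 18, making it the main broker — the node through which the most shortest paths run.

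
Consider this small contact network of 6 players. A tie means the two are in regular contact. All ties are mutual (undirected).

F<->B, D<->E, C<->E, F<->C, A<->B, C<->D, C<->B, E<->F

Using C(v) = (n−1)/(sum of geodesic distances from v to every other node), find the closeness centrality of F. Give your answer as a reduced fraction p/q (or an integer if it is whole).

Distances from F: A:2, B:1, C:1, D:2, E:1. Sum = 7.
n = 6, so closeness = 5/7.

5/7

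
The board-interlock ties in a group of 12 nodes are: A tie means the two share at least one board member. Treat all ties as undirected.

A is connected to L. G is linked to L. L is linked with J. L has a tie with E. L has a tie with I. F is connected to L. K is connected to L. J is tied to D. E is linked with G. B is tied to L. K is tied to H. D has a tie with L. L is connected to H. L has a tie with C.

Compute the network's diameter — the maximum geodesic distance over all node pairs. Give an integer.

Eccentricity of each node (its greatest distance to any other): A:2, B:2, C:2, D:2, E:2, F:2, G:2, H:2, I:2, J:2, K:2, L:1.
The maximum eccentricity is 2, realized for instance by the pair D–F via D – L – F. So the diameter is 2.

2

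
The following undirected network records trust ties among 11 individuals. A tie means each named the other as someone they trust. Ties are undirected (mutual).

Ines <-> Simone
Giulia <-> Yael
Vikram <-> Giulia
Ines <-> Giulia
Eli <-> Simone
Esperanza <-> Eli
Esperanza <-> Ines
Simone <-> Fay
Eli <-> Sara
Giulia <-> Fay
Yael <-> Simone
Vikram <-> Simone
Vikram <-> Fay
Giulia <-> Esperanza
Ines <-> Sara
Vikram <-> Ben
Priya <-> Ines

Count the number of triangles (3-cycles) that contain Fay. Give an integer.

2

Fay's neighbors: Giulia, Simone, and Vikram.
Neighbor pairs that are themselves tied: Fay–Giulia–Vikram; Fay–Simone–Vikram. Each forms one triangle with Fay, for 2 in total.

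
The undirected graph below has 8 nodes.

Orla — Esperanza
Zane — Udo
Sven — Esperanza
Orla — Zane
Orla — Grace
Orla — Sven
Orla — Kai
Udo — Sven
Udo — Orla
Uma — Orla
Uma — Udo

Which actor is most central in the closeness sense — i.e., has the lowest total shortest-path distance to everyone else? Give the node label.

Orla

Farness (sum of distances to all others) for each node — Esperanza:12, Grace:13, Kai:13, Orla:7, Sven:11, Udo:10, Uma:12, Zane:12.
The smallest farness is 7, for Orla, so Orla has the highest closeness.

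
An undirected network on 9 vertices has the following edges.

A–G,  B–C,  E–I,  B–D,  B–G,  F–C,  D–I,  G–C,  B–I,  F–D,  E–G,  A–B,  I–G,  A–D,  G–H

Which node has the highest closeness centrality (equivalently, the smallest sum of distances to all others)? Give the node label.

Farness (sum of distances to all others) for each node — A:13, B:11, C:13, D:13, E:15, F:16, G:10, H:17, I:12.
The smallest farness is 10, for G, so G has the highest closeness.

G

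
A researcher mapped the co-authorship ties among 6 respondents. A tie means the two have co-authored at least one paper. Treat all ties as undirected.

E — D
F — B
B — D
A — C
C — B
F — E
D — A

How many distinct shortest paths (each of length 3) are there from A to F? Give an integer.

The shortest distance is 3. The length-3 paths are: A–D–E–F; A–C–B–F; A–D–B–F.
That gives 3 distinct shortest paths.

3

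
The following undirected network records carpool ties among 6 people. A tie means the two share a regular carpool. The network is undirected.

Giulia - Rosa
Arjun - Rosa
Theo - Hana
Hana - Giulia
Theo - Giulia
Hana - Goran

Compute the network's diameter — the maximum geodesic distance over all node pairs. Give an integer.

Eccentricity of each node (its greatest distance to any other): Arjun:4, Giulia:2, Goran:4, Hana:3, Rosa:3, Theo:3.
The maximum eccentricity is 4, realized for instance by the pair Arjun–Goran via Arjun – Rosa – Giulia – Hana – Goran. So the diameter is 4.

4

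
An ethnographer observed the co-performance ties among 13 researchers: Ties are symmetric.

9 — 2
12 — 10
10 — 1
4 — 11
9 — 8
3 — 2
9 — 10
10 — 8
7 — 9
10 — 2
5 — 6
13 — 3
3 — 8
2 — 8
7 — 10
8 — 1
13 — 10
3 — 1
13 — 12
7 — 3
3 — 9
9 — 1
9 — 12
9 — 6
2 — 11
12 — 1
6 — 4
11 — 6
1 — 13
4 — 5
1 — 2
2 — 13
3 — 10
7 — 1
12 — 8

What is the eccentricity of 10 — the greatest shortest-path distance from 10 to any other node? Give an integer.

Distances from 10: 1:1, 2:1, 3:1, 4:3, 5:3, 6:2, 7:1, 8:1, 9:1, 11:2, 12:1, 13:1.
The largest is 3 (to 5 and 4), so the eccentricity of 10 is 3.

3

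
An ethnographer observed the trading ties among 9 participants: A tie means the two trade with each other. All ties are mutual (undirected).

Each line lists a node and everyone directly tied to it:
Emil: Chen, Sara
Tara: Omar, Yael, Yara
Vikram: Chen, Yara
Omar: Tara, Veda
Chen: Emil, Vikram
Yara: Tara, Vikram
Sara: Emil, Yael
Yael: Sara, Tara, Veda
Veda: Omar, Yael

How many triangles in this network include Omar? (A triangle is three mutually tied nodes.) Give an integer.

Omar's neighbors are Tara and Veda, but none of them are tied to each other, so no triangle contains Omar.

0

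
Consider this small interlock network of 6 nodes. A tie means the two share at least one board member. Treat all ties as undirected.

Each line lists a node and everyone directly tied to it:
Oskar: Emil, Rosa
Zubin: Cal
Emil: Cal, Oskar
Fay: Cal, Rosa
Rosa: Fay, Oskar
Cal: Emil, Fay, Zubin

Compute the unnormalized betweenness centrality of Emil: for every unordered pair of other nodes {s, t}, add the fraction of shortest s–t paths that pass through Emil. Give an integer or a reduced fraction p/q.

2

Pairs whose geodesics pass through Emil — Cal–Oskar: 1; Oskar–Zubin: 1.
All other pairs contribute 0.
Summing the contributions gives betweenness(Emil) = 2.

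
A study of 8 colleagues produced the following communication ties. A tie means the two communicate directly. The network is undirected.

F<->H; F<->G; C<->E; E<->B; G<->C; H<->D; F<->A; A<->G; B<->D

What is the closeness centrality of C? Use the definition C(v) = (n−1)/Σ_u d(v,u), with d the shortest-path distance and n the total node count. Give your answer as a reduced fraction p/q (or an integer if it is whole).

1/2

Distances from C: A:2, B:2, D:3, E:1, F:2, G:1, H:3. Sum = 14.
n = 8, so closeness = 7/14 = 1/2.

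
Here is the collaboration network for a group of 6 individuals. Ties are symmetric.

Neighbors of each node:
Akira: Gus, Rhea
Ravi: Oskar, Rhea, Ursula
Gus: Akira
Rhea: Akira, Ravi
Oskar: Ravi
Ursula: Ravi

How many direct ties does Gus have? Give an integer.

1

Gus is directly tied to Akira. That is 1 neighbor, so the degree of Gus is 1.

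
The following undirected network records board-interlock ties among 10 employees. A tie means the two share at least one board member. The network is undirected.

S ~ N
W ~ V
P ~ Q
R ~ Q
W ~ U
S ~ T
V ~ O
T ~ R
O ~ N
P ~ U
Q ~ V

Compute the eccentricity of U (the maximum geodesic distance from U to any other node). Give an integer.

Distances from U: N:4, O:3, P:1, Q:2, R:3, S:5, T:4, V:2, W:1.
The largest is 5 (to S), so the eccentricity of U is 5.

5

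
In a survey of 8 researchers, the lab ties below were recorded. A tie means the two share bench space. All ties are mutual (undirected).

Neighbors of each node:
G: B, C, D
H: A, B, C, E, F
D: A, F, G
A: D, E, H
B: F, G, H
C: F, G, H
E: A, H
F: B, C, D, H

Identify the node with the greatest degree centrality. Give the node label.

H

Degrees — A:3, B:3, C:3, D:3, E:2, F:4, G:3, H:5.
The maximum is 5, attained only by H.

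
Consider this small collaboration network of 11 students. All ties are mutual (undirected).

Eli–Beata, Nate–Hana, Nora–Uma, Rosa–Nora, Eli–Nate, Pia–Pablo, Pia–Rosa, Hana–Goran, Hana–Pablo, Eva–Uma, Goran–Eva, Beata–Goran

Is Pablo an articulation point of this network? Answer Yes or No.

Even without Pablo, every remaining node can still reach every other (the residual graph is connected), so Pablo is not a cut vertex.

No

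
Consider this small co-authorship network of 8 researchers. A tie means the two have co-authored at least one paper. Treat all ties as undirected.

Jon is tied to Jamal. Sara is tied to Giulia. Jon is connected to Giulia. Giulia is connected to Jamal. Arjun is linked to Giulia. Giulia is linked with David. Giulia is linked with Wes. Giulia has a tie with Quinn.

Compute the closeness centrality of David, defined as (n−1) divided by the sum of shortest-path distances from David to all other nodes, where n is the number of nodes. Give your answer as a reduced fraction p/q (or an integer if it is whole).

Distances from David: Arjun:2, Giulia:1, Jamal:2, Jon:2, Quinn:2, Sara:2, Wes:2. Sum = 13.
n = 8, so closeness = 7/13.

7/13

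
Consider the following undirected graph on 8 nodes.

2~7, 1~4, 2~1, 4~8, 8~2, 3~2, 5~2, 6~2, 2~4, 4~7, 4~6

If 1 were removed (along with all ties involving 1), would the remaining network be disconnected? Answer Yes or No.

Even without 1, every remaining node can still reach every other (the residual graph is connected), so 1 is not a cut vertex.

No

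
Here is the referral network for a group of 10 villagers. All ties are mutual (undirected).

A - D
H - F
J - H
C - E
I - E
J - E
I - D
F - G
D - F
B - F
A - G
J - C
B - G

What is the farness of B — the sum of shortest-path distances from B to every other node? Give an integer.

Distances from B: A:2, C:4, D:2, E:4, F:1, G:1, H:2, I:3, J:3.
Sum = 2 + 4 + 2 + 4 + 1 + 1 + 2 + 3 + 3 = 22.

22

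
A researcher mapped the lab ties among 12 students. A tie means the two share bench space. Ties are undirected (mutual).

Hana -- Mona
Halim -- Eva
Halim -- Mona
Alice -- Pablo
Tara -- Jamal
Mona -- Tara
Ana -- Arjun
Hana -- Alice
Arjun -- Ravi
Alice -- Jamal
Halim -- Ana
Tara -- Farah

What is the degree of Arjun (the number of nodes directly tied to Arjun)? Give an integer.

Arjun is directly tied to Ana and Ravi. That is 2 neighbors, so the degree of Arjun is 2.

2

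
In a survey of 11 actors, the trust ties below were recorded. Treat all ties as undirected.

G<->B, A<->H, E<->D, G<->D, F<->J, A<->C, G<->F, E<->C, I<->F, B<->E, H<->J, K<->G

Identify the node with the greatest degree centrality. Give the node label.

Degrees — A:2, B:2, C:2, D:2, E:3, F:3, G:4, H:2, I:1, J:2, K:1.
The maximum is 4, attained only by G.

G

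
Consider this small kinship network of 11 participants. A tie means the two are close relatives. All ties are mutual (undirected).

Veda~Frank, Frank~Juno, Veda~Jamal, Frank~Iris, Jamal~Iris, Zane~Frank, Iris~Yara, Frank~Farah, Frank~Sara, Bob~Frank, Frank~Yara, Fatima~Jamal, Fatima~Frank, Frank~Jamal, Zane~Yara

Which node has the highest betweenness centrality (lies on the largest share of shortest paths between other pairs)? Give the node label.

Frank

Unnormalized betweenness of each node: Bob:0, Farah:0, Fatima:0, Frank:75/2, Iris:1/2, Jamal:3/2, Juno:0, Sara:0, Veda:0, Yara:1/2, Zane:0.
Frank has the largest value, 75/2, making it the main broker — the node through which the most shortest paths run.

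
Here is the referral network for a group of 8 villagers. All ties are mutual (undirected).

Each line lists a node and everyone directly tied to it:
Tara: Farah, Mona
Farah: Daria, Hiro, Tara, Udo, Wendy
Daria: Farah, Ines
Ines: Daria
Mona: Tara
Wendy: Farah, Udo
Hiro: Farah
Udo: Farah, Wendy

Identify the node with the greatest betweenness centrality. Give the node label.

Unnormalized betweenness of each node: Daria:6, Farah:18, Hiro:0, Ines:0, Mona:0, Tara:6, Udo:0, Wendy:0.
Farah has the largest value, 18, making it the main broker — the node through which the most shortest paths run.

Farah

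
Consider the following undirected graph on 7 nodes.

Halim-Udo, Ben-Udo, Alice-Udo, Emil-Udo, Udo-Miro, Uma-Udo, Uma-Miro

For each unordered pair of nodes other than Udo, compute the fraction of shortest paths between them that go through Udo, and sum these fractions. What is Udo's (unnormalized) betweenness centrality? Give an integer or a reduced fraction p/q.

Pairs whose geodesics pass through Udo — Ben–Miro: 1; Ben–Emil: 1; Ben–Uma: 1; Ben–Alice: 1; Ben–Halim: 1; Miro–Emil: 1; Miro–Alice: 1; Miro–Halim: 1; Emil–Uma: 1; Emil–Alice: 1; Emil–Halim: 1; Uma–Alice: 1; Uma–Halim: 1; Alice–Halim: 1.
All other pairs contribute 0.
Summing the contributions gives betweenness(Udo) = 14.

14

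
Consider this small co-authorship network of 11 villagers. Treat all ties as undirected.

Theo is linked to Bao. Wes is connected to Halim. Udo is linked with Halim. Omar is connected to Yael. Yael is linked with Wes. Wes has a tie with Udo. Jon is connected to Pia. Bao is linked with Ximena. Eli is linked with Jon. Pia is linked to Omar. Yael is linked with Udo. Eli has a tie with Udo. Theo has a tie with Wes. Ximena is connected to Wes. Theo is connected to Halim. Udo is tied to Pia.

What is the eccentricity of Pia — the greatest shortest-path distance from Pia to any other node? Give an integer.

Distances from Pia: Bao:4, Eli:2, Halim:2, Jon:1, Omar:1, Theo:3, Udo:1, Wes:2, Ximena:3, Yael:2.
The largest is 4 (to Bao), so the eccentricity of Pia is 4.

4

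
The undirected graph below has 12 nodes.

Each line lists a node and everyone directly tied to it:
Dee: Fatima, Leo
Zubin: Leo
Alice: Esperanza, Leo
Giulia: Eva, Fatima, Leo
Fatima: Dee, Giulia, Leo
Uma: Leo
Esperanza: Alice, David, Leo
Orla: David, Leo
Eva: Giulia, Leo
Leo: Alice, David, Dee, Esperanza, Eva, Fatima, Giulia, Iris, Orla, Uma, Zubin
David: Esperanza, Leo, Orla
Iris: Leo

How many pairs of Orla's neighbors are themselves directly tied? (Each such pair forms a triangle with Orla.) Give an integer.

Orla's neighbors: David and Leo.
Neighbor pairs that are themselves tied: Orla–David–Leo. Each forms one triangle with Orla, for 1 in total.

1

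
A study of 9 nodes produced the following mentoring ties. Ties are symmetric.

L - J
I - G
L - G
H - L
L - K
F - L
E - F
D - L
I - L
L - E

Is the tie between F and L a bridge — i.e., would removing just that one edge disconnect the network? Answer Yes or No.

Even without that edge, F still reaches L via F – E – L, so the network stays connected. Not a bridge.

No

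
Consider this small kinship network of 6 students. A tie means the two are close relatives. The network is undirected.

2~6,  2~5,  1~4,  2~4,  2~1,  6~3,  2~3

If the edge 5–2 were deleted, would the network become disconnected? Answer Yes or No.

Yes

Without the 5–2 edge there is no alternate route between 5 and 2, so the network disconnects. It is a bridge.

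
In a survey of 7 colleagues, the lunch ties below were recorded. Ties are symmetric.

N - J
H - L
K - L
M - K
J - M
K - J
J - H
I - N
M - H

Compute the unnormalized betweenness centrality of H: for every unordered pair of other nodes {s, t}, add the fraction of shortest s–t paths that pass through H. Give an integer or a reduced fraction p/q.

Pairs whose geodesics pass through H — J–L: 1/2; I–L: 1/2; M–L: 1/2; N–L: 1/2.
All other pairs contribute 0.
Summing the contributions gives betweenness(H) = 2.

2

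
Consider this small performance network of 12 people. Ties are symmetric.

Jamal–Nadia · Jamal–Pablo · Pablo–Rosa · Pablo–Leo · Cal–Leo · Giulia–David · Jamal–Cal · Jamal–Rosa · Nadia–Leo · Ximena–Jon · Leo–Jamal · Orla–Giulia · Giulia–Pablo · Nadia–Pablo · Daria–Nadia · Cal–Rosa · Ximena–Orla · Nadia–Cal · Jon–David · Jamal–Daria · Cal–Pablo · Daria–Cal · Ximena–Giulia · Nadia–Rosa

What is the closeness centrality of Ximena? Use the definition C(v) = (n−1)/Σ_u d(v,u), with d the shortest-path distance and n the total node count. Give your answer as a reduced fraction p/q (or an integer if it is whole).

11/26

Distances from Ximena: Cal:3, Daria:4, David:2, Giulia:1, Jamal:3, Jon:1, Leo:3, Nadia:3, Orla:1, Pablo:2, Rosa:3. Sum = 26.
n = 12, so closeness = 11/26.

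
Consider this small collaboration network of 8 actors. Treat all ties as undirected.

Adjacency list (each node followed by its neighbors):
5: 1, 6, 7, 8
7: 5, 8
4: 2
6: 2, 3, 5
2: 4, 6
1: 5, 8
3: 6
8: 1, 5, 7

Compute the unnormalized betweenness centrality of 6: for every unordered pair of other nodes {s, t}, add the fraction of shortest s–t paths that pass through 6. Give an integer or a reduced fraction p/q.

Pairs whose geodesics pass through 6 — 4–8: 1; 4–3: 1; 4–1: 1; 4–7: 1; 4–5: 1; 8–3: 1; 8–2: 1; 3–1: 1; 3–7: 1; 3–2: 1; 3–5: 1; 1–2: 1; 7–2: 1; 2–5: 1.
All other pairs contribute 0.
Summing the contributions gives betweenness(6) = 14.

14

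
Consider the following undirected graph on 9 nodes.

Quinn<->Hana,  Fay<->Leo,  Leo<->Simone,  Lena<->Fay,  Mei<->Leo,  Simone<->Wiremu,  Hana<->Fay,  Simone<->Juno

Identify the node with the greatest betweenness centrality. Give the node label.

Unnormalized betweenness of each node: Fay:17, Hana:7, Juno:0, Lena:0, Leo:19, Mei:0, Quinn:0, Simone:13, Wiremu:0.
Leo has the largest value, 19, making it the main broker — the node through which the most shortest paths run.

Leo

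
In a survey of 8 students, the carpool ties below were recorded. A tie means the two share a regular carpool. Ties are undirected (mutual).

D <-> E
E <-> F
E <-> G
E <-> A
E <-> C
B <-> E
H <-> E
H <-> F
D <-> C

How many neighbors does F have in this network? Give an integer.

F is directly tied to E and H. That is 2 neighbors, so the degree of F is 2.

2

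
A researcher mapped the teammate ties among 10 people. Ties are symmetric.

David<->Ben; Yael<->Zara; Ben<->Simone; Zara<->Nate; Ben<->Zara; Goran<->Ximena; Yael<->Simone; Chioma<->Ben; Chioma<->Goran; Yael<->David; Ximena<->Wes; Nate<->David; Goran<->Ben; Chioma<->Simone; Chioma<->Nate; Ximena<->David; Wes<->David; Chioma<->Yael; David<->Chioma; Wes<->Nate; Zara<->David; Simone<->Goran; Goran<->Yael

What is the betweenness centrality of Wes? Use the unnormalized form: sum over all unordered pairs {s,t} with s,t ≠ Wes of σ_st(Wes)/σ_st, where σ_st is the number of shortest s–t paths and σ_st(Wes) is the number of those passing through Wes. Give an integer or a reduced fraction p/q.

Pairs whose geodesics pass through Wes — Ximena–Nate: 1/2.
All other pairs contribute 0.
Summing the contributions gives betweenness(Wes) = 1/2.

1/2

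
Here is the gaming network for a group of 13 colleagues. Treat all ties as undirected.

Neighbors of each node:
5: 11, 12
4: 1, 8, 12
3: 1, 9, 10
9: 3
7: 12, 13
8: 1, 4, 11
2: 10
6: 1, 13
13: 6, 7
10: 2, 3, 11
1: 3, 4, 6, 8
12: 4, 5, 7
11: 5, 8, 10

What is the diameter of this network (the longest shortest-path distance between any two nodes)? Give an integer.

Eccentricity of each node (its greatest distance to any other): 1:3, 2:5, 3:4, 4:4, 5:4, 6:4, 7:5, 8:3, 9:5, 10:4, 11:4, 12:4, 13:5.
The maximum eccentricity is 5, realized for instance by the pair 13–2 via 13 – 6 – 1 – 3 – 10 – 2. So the diameter is 5.

5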